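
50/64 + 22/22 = 57/32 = 1.78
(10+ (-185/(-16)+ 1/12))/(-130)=-1039/6240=-0.17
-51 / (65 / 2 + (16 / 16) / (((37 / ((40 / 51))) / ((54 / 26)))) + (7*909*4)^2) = -834054 / 10594192119841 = -0.00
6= 6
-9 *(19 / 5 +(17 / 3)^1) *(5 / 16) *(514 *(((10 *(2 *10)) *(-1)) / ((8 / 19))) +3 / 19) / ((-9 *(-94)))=329358137 / 42864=7683.79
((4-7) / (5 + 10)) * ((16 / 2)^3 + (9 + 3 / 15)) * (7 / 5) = -18242 / 125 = -145.94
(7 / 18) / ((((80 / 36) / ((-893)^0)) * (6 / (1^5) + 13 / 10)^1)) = 7 / 292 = 0.02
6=6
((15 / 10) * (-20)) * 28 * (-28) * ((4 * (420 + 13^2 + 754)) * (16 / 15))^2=11583986204672 / 15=772265746978.13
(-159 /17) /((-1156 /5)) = 795 /19652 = 0.04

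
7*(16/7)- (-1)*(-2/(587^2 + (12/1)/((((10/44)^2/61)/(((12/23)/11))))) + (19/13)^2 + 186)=6848522941479/33548810399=204.14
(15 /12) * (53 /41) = 265 /164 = 1.62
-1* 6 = -6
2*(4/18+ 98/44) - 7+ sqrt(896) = -208/99+ 8*sqrt(14) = 27.83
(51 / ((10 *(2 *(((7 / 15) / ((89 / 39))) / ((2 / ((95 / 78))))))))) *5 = 13617 / 133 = 102.38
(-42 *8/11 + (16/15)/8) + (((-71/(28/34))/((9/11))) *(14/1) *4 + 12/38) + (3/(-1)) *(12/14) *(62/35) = -5935.54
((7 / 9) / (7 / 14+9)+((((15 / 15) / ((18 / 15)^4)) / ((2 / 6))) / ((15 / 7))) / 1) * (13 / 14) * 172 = 1488617 / 12312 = 120.91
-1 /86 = -0.01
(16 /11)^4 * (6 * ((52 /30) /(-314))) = -1703936 /11493185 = -0.15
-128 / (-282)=64 / 141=0.45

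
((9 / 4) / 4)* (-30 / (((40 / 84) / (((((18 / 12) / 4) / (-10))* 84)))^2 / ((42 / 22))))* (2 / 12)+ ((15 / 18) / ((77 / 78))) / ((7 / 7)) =-2307365267 / 9856000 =-234.11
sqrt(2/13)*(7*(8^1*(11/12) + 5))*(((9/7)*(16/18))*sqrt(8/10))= 592*sqrt(130)/195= 34.61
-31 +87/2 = 25/2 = 12.50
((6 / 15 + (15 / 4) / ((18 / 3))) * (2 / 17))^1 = 41 / 340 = 0.12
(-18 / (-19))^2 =324 / 361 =0.90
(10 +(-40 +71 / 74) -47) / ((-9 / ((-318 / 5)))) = -298231 / 555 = -537.35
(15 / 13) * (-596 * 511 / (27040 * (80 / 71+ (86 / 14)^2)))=-794662743 / 2376257624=-0.33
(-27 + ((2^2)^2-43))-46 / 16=-455 / 8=-56.88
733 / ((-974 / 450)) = -164925 / 487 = -338.66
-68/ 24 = -17/ 6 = -2.83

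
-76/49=-1.55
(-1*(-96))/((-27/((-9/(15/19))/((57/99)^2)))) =11616/95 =122.27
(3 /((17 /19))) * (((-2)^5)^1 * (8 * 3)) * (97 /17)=-4246272 /289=-14692.98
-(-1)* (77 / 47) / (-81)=-77 / 3807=-0.02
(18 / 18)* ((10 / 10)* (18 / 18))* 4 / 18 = 2 / 9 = 0.22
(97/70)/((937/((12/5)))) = 582/163975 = 0.00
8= 8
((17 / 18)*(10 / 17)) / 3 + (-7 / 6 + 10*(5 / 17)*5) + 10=21779 / 918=23.72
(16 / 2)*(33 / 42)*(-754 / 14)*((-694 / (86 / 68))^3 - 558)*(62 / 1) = 13511462034813780752 / 3895843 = 3468174162771.39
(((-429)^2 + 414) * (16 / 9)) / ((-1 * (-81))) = 327920 / 81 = 4048.40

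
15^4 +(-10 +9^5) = 109664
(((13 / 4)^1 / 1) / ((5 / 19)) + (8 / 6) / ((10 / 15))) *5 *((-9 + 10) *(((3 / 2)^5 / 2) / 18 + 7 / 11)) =342391 / 5632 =60.79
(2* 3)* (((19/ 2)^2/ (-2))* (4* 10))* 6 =-64980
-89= -89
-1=-1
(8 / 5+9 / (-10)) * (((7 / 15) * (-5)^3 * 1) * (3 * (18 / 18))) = -245 / 2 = -122.50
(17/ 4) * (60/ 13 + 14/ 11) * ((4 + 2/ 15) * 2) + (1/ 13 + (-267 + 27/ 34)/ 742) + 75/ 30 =1616364961/ 7730580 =209.09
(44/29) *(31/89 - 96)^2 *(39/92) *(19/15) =196904166173/26416535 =7453.82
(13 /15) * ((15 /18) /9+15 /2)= 6.58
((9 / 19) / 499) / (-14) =-9 / 132734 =-0.00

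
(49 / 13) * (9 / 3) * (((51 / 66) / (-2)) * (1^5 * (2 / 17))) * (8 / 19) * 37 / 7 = -3108 / 2717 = -1.14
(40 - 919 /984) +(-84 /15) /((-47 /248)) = 15866531 /231240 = 68.61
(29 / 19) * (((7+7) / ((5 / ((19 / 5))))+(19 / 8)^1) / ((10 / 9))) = 35757 / 2000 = 17.88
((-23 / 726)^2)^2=279841 / 277809109776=0.00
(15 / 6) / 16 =5 / 32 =0.16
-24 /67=-0.36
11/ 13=0.85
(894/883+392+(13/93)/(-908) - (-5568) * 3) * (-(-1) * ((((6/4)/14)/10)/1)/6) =1274822514449/41755869120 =30.53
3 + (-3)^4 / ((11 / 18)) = 1491 / 11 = 135.55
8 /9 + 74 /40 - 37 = -6167 /180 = -34.26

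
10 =10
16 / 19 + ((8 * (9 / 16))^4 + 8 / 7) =876837 / 2128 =412.05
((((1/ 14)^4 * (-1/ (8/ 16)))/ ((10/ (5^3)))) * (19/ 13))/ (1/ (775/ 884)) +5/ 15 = 440372297/ 1324430016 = 0.33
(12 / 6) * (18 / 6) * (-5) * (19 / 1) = -570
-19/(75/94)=-23.81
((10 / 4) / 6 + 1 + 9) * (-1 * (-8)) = 250 / 3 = 83.33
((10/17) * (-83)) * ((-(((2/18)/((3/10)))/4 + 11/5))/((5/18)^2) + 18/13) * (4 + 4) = 61130496/5525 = 11064.34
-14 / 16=-7 / 8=-0.88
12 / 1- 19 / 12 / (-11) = 1603 / 132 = 12.14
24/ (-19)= -24/ 19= -1.26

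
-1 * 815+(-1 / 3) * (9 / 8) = -6523 / 8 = -815.38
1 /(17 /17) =1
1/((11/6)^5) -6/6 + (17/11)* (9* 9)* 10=201453295/161051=1250.87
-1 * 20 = -20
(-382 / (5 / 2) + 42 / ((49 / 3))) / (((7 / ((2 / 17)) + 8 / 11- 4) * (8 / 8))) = -115676 / 43295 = -2.67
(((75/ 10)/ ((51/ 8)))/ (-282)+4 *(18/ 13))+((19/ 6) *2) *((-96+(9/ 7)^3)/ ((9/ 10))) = -21004442324/ 32064669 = -655.06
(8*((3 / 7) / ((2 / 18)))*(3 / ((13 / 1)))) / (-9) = -72 / 91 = -0.79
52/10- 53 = -239/5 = -47.80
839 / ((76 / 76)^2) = 839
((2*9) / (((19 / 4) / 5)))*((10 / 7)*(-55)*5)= -990000 / 133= -7443.61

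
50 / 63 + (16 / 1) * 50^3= 126000050 / 63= 2000000.79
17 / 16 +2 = 49 / 16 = 3.06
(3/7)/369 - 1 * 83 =-71462/861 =-83.00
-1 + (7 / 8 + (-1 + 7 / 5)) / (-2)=-131 / 80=-1.64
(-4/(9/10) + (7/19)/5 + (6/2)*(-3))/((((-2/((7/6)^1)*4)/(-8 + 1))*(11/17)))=-1190357/56430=-21.09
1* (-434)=-434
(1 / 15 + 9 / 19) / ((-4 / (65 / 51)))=-1001 / 5814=-0.17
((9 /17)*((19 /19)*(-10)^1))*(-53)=4770 /17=280.59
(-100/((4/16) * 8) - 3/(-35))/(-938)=1747/32830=0.05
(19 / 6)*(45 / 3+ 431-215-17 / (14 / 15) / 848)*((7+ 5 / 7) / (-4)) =-468912267 / 332416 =-1410.62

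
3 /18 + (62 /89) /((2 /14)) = 2693 /534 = 5.04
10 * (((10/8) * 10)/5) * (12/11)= 300/11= 27.27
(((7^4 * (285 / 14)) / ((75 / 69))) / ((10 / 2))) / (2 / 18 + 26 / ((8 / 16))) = 578151 / 3350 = 172.58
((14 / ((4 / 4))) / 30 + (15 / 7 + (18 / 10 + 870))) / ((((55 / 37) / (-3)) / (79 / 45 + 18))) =-431429287 / 12375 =-34862.97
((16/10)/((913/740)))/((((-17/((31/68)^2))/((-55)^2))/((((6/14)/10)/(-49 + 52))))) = -1955635/2854453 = -0.69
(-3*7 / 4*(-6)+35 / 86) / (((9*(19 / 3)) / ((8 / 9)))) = 10976 / 22059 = 0.50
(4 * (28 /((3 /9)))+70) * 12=4872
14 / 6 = 7 / 3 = 2.33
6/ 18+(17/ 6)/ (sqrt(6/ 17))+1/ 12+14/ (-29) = -23/ 348+17* sqrt(102)/ 36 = 4.70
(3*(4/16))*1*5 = 15/4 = 3.75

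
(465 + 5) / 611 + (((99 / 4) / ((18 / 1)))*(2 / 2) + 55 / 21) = 10403 / 2184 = 4.76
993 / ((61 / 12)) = 11916 / 61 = 195.34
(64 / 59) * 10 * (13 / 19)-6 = 1594 / 1121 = 1.42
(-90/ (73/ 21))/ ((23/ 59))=-66.41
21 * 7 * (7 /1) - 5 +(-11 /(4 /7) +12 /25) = 100523 /100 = 1005.23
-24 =-24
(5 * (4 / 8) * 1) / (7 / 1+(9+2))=5 / 36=0.14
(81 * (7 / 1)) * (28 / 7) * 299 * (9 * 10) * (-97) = -5920092360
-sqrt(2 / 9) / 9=-sqrt(2) / 27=-0.05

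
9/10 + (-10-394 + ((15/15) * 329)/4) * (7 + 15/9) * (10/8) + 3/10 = -139377/40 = -3484.42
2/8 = 0.25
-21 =-21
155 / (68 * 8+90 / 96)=2480 / 8719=0.28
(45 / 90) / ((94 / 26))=0.14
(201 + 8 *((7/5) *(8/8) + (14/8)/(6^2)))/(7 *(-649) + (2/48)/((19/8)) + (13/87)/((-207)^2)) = -150575428089/3217767077030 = -0.05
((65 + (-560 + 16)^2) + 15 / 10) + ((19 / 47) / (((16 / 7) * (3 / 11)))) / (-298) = 198998927257 / 672288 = 296002.50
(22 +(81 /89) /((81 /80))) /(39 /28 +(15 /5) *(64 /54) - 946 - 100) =-513576 /23348705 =-0.02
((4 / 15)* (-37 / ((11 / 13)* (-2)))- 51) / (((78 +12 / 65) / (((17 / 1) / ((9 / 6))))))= -1647113 / 251559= -6.55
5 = 5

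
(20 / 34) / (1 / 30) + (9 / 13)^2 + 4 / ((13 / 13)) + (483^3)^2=36476940980973566306 / 2873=12696463968316591.13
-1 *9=-9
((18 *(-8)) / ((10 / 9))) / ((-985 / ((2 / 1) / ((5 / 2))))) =2592 / 24625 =0.11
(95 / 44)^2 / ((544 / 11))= 9025 / 95744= 0.09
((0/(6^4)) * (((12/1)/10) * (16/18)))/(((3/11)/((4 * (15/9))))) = 0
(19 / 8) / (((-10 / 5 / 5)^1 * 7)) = -0.85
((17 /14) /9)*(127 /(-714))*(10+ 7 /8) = -3683 /14112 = -0.26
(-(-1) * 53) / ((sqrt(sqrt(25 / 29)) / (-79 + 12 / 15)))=-20723 * 29^(1 / 4) * sqrt(5) / 25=-4301.27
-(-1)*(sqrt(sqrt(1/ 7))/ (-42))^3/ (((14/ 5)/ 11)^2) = -3025*7^(1/ 4)/ 101648736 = -0.00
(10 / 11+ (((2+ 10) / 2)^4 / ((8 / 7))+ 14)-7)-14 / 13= 163139 / 143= 1140.83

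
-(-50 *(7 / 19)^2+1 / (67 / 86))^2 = -17716674816 / 585010969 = -30.28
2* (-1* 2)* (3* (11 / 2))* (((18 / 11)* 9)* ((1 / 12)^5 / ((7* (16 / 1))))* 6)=-3 / 14336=-0.00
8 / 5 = 1.60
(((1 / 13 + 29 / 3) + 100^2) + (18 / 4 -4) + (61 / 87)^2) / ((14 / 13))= 281436089 / 30276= 9295.68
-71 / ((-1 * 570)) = 71 / 570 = 0.12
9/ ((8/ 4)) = 9/ 2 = 4.50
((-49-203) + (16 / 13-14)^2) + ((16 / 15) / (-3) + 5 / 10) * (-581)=-2629337 / 15210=-172.87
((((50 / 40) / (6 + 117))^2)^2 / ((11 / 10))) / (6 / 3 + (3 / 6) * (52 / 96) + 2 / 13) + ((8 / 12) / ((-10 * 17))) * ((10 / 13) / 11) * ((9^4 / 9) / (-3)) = 8800234101293 / 132057826026984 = 0.07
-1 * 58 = -58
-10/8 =-5/4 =-1.25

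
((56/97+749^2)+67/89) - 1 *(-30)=4843392106/8633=561032.33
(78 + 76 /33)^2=7022500 /1089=6448.58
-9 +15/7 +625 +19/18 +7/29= 2263433/3654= 619.44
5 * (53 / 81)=265 / 81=3.27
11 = 11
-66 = -66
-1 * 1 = -1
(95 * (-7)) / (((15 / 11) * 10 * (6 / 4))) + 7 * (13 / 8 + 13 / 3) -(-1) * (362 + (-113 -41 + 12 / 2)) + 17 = 86471 / 360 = 240.20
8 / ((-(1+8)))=-8 / 9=-0.89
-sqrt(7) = -2.65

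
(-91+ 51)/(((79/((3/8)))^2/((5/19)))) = -225/948632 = -0.00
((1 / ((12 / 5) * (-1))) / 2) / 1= -0.21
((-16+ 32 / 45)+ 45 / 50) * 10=-1295 / 9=-143.89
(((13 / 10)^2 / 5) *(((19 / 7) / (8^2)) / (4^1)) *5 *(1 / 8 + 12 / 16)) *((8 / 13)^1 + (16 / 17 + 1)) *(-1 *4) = -27911 / 174080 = -0.16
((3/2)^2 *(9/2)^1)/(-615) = -27/1640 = -0.02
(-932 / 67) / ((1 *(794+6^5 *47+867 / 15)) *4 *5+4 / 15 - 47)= -13980 / 7363061413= -0.00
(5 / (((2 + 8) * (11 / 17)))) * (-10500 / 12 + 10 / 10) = -7429 / 11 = -675.36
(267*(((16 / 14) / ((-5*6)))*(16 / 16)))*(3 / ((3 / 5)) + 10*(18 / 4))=-3560 / 7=-508.57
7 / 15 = 0.47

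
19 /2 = 9.50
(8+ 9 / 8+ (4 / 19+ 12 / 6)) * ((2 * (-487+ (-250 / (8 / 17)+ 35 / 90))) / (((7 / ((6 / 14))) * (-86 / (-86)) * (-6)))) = 63135889 / 268128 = 235.47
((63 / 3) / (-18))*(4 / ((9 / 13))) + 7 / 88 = -15827 / 2376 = -6.66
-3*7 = -21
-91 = -91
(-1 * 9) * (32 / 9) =-32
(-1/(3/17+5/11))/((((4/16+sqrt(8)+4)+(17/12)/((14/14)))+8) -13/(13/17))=1683*sqrt(2)/1652+2805/1652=3.14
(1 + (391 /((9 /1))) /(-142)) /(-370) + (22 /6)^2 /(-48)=-1599979 /5674320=-0.28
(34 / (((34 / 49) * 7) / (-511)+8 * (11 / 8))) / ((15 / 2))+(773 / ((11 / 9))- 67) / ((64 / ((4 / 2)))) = 938380493 / 51893160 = 18.08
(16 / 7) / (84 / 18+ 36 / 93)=744 / 1645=0.45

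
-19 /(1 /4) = -76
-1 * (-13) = 13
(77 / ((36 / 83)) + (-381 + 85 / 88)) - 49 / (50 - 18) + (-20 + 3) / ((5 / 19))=-268.64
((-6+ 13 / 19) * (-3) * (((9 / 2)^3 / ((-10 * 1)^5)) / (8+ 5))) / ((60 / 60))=-220887 / 197600000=-0.00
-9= -9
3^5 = 243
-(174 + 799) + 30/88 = -42797/44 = -972.66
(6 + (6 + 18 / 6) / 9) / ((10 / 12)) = 42 / 5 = 8.40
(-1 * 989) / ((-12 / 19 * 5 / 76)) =357029 / 15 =23801.93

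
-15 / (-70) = 3 / 14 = 0.21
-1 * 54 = -54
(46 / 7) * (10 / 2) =230 / 7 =32.86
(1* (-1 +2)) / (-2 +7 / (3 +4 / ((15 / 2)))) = -53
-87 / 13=-6.69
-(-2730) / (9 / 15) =4550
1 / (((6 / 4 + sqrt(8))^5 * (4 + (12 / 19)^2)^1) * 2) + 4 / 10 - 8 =-97273704958 / 12776140855 + 24888784 * sqrt(2) / 2555228171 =-7.60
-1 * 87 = -87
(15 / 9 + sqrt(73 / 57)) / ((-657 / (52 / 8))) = -65 / 3942 - 13 * sqrt(4161) / 74898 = -0.03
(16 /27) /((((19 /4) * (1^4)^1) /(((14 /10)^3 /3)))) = 21952 /192375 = 0.11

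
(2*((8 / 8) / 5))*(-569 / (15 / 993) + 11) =-376568 / 25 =-15062.72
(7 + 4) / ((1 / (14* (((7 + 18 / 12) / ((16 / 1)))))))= 81.81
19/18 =1.06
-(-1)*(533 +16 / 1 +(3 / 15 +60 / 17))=46982 / 85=552.73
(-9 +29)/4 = 5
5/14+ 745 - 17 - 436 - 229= 887/14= 63.36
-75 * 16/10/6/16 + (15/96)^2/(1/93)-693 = -708587/1024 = -691.98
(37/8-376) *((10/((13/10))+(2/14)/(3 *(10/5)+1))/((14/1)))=-204.59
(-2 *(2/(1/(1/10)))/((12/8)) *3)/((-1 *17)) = 4/85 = 0.05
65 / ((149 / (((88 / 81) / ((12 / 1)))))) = 1430 / 36207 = 0.04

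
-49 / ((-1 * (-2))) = -49 / 2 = -24.50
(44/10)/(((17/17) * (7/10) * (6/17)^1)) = 374/21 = 17.81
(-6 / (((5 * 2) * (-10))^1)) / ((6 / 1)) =1 / 100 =0.01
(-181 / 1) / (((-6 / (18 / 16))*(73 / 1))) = 0.46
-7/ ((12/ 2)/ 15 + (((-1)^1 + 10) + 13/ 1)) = -5/ 16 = -0.31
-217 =-217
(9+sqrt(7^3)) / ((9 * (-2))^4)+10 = 7 * sqrt(7) / 104976+116641 / 11664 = 10.00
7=7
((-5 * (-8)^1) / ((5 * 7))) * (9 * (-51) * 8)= -29376 / 7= -4196.57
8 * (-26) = -208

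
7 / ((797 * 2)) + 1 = 1601 / 1594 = 1.00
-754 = -754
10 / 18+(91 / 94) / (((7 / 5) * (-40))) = 3643 / 6768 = 0.54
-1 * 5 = -5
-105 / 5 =-21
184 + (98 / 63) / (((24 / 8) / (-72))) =440 / 3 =146.67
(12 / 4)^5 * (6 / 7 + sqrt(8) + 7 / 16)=35235 / 112 + 486 * sqrt(2)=1001.91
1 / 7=0.14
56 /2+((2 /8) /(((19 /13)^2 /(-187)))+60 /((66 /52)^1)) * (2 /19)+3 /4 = 9483129 /301796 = 31.42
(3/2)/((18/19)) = 19/12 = 1.58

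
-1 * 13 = -13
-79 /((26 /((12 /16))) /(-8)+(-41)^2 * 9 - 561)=-237 /43691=-0.01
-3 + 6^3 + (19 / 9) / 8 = 15355 / 72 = 213.26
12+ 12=24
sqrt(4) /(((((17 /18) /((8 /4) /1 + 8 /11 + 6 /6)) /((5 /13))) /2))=14760 /2431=6.07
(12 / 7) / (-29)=-12 / 203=-0.06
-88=-88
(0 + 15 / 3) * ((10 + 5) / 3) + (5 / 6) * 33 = 105 / 2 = 52.50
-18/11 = -1.64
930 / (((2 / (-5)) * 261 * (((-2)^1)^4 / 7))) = -5425 / 1392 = -3.90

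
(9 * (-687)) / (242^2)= -6183 / 58564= -0.11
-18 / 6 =-3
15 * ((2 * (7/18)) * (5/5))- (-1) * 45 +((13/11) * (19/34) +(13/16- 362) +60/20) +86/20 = -13309631/44880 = -296.56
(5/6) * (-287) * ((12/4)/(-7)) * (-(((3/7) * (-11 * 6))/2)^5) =1949529602295/33614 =57997548.71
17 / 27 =0.63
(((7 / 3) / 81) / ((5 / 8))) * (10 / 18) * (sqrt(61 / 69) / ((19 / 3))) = 56 * sqrt(4209) / 955719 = 0.00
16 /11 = 1.45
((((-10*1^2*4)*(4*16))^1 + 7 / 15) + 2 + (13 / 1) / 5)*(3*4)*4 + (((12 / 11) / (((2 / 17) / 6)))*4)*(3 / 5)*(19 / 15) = -122467.67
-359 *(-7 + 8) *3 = -1077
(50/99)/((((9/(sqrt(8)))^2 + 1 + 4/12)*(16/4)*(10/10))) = 4/363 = 0.01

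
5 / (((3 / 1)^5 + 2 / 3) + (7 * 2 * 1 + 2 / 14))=105 / 5414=0.02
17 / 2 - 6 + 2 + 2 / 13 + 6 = 277 / 26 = 10.65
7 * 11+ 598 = 675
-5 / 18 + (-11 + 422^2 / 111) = 1060993 / 666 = 1593.08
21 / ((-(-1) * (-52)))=-21 / 52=-0.40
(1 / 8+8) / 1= 65 / 8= 8.12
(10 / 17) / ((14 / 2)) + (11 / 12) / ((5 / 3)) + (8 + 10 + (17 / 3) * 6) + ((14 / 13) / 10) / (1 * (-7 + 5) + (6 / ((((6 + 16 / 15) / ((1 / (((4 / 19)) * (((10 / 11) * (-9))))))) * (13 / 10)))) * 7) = 1606119079 / 30528260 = 52.61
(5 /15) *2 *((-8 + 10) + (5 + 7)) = 28 /3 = 9.33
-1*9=-9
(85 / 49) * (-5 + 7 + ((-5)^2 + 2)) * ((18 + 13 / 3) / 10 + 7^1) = 136561 / 294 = 464.49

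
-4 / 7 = -0.57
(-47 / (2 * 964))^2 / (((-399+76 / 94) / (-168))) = 2180283 / 8695887320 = 0.00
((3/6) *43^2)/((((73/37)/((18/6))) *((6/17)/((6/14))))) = 1706.98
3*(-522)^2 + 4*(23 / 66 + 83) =26986918 / 33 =817785.39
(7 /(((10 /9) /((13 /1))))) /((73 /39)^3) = 48582261 /3890170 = 12.49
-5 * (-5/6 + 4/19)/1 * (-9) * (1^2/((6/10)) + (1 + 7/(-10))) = -4189/76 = -55.12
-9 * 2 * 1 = -18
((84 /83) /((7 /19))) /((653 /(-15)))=-3420 /54199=-0.06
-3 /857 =-0.00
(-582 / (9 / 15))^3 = -912673000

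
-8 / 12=-2 / 3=-0.67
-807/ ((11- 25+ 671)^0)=-807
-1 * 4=-4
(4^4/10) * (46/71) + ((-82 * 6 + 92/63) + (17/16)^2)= -2707130371/5725440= -472.82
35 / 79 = 0.44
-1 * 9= -9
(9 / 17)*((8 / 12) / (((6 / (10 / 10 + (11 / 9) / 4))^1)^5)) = 229345007 / 1332190789632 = 0.00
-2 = -2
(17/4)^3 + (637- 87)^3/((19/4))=42592093347/1216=35026392.56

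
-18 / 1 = -18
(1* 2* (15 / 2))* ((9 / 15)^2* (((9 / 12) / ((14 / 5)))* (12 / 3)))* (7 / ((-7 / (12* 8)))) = -3888 / 7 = -555.43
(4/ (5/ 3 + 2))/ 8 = 3/ 22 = 0.14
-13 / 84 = -0.15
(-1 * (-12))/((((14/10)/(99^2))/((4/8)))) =294030/7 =42004.29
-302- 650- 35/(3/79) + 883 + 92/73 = -216680/219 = -989.41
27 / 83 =0.33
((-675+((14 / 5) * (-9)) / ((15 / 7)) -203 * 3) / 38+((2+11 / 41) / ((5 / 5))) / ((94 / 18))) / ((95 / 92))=-2834892048 / 86955875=-32.60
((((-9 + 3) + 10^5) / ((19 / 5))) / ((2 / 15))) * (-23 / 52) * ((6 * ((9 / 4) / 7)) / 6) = -776203425 / 27664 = -28058.25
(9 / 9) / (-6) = -1 / 6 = -0.17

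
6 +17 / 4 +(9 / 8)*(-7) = 19 / 8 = 2.38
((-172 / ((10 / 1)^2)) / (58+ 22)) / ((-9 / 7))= 301 / 18000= 0.02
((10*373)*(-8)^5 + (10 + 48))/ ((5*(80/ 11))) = -672235201/ 200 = -3361176.00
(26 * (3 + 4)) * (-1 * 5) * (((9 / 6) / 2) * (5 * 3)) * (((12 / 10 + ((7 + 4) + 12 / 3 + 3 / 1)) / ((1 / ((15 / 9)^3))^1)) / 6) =-455000 / 3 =-151666.67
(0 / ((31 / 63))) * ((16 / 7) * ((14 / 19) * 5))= 0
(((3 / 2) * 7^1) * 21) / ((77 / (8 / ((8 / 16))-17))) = -63 / 22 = -2.86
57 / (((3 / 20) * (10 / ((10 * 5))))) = 1900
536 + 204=740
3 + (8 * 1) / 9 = 35 / 9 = 3.89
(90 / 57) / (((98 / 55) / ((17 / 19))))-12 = -198243 / 17689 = -11.21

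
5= 5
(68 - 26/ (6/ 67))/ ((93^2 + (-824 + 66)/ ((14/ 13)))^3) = -0.00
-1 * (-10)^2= -100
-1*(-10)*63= 630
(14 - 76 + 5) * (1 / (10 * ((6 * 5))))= -19 / 100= -0.19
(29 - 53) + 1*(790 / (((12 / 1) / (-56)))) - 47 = -11273 / 3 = -3757.67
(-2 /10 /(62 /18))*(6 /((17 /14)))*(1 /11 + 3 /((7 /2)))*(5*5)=-39420 /5797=-6.80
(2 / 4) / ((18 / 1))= 1 / 36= 0.03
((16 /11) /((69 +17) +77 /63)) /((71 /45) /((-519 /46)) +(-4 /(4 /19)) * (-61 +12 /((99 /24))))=672624 /44512189253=0.00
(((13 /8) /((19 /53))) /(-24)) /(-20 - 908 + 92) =0.00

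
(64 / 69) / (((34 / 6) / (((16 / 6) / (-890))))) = -256 / 521985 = -0.00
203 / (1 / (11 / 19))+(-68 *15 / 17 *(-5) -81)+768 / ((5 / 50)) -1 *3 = 152257 / 19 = 8013.53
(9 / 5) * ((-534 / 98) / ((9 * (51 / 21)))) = -267 / 595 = -0.45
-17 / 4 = -4.25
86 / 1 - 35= 51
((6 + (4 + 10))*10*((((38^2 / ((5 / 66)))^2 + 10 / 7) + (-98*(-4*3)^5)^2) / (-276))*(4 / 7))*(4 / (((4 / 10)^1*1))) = -8325166210499516960 / 3381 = -2462338423691072.75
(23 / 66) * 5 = 115 / 66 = 1.74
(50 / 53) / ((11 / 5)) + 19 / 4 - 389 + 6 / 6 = -892739 / 2332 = -382.82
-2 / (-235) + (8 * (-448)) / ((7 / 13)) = -1564158 / 235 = -6655.99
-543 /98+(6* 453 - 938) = 173897 /98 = 1774.46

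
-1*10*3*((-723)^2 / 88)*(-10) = 39204675 / 22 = 1782030.68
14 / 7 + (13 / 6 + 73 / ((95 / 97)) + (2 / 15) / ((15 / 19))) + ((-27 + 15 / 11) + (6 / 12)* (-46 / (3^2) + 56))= 822211 / 10450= 78.68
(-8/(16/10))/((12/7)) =-35/12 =-2.92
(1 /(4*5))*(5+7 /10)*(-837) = -47709 /200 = -238.54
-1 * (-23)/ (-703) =-0.03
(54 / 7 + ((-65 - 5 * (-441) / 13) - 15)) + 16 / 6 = 27299 / 273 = 100.00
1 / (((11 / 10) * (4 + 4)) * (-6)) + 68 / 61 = 17647 / 16104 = 1.10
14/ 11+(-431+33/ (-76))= -430.16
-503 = -503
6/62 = 3/31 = 0.10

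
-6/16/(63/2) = -1/84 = -0.01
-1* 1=-1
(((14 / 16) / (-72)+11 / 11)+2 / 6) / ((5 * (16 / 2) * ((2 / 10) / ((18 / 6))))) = 761 / 1536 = 0.50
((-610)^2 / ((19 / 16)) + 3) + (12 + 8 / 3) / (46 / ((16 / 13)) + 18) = 7912416841 / 25251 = 313350.63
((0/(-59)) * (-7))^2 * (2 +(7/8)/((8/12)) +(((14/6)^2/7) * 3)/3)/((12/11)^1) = 0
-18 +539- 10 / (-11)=5741 / 11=521.91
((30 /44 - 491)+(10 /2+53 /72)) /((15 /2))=-383789 /5940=-64.61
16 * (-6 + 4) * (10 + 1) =-352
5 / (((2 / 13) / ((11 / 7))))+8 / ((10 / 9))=4079 / 70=58.27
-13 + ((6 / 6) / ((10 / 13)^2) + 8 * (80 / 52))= 1297 / 1300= 1.00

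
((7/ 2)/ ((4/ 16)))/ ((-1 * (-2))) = 7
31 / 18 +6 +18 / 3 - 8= 103 / 18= 5.72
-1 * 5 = -5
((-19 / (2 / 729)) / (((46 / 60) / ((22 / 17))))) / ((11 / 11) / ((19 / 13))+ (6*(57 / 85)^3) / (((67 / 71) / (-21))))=210199330563750 / 711691118461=295.35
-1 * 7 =-7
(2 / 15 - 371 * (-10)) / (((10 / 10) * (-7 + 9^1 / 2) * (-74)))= 55652 / 2775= 20.05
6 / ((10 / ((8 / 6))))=4 / 5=0.80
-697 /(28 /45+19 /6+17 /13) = -815490 /5963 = -136.76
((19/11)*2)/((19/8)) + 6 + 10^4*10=1100082/11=100007.45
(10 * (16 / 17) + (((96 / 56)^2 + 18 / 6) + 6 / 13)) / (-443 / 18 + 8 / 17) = -37134 / 56693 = -0.66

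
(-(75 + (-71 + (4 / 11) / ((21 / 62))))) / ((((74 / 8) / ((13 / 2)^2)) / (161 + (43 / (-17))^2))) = -290367688 / 74851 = -3879.28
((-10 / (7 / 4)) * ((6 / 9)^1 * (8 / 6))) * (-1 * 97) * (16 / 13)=496640 / 819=606.40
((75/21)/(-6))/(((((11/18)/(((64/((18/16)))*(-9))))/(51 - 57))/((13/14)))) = -1497600/539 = -2778.48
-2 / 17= -0.12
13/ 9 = 1.44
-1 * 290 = -290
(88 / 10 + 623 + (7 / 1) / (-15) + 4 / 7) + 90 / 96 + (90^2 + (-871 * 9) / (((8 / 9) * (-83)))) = 246504647 / 27888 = 8839.09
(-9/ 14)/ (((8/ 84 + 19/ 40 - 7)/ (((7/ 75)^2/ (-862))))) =-294/ 290978875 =-0.00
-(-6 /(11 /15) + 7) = 1.18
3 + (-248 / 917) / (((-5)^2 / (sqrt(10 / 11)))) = 3- 248 * sqrt(110) / 252175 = 2.99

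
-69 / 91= -0.76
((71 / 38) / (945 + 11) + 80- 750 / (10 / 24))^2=3904261378159921 / 1319723584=2958393.28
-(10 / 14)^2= -25 / 49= -0.51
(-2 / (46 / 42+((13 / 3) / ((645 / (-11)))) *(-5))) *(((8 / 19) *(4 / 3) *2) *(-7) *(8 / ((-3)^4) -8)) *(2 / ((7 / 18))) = -770560 / 1767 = -436.08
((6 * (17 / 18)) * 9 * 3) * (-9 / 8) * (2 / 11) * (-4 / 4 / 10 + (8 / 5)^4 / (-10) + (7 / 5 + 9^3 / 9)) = -63877653 / 25000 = -2555.11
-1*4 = -4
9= 9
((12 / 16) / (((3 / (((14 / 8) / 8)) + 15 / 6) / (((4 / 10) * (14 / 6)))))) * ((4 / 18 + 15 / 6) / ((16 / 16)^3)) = 2401 / 20430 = 0.12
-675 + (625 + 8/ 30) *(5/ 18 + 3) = 371111/ 270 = 1374.49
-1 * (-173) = 173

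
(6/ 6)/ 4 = 1/ 4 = 0.25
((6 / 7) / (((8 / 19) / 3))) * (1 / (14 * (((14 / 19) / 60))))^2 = 13889475 / 67228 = 206.60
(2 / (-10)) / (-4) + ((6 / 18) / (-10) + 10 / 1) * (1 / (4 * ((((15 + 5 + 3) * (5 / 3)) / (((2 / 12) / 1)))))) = 73 / 1200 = 0.06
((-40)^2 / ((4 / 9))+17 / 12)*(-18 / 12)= -43217 / 8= -5402.12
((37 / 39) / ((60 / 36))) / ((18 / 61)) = 2257 / 1170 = 1.93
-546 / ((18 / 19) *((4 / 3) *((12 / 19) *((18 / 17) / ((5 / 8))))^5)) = -308.23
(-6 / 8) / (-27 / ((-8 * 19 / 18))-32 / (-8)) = -57 / 547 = -0.10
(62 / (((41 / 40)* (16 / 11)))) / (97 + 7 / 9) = 279 / 656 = 0.43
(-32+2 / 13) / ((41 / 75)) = -31050 / 533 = -58.26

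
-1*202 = -202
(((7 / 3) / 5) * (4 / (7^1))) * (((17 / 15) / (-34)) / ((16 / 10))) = -1 / 180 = -0.01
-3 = -3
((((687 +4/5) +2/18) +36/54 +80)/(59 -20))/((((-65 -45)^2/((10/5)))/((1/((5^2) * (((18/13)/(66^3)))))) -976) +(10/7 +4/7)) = -0.02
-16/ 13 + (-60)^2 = 46784/ 13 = 3598.77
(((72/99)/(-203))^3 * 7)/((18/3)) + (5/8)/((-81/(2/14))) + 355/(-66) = -5545191504401/1030725771768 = -5.38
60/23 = 2.61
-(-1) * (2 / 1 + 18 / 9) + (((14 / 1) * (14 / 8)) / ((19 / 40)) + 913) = 18403 / 19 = 968.58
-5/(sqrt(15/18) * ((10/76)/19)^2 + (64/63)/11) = -120520798079109120/2226069074650577 + 10431088321500 * sqrt(30)/2226069074650577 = -54.11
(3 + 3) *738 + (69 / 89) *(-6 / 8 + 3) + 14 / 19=29967775 / 6764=4430.48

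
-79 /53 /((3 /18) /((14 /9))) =-2212 /159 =-13.91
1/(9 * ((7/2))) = 2/63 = 0.03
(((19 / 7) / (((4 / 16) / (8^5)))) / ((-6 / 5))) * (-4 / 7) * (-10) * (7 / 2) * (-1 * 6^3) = 8965324800 / 7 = 1280760685.71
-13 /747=-0.02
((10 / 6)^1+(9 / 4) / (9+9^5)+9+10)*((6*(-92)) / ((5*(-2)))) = 1140.80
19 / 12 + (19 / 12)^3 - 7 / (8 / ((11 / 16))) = 17111 / 3456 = 4.95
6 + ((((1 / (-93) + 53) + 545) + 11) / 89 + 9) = 21.84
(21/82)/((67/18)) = 189/2747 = 0.07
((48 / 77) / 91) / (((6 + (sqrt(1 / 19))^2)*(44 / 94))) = 21432 / 8863855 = 0.00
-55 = -55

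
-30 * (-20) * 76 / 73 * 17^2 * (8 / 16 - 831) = -10944661200 / 73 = -149926865.75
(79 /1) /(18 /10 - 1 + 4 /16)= 1580 /21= 75.24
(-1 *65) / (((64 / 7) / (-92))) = 10465 / 16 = 654.06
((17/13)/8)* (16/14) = 0.19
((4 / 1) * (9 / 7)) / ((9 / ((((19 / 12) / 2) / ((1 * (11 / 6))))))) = 19 / 77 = 0.25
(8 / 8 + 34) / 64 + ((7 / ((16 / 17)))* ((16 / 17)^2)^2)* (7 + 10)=1845123 / 18496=99.76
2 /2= 1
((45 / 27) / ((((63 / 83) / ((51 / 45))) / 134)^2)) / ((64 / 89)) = 795414748841 / 8573040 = 92780.94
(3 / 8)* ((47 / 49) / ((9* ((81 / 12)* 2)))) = 47 / 15876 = 0.00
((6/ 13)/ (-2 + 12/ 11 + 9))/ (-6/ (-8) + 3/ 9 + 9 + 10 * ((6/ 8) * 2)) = 792/ 348257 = 0.00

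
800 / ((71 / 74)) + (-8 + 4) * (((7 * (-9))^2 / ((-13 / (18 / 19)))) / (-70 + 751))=835.50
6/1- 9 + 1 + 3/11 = -19/11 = -1.73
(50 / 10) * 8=40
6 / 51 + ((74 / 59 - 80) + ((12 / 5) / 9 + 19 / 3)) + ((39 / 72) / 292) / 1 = -2531371573 / 35145120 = -72.03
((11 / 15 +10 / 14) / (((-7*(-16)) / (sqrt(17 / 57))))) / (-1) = -sqrt(969) / 4410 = -0.01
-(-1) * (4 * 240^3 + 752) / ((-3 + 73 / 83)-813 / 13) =-59665195408 / 69767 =-855206.55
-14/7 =-2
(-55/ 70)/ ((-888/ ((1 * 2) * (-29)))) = -319/ 6216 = -0.05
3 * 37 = 111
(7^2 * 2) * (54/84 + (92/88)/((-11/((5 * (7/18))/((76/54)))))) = 461013/9196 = 50.13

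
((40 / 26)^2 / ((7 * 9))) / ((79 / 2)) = 800 / 841113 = 0.00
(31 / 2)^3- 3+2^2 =29799 / 8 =3724.88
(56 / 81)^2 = 3136 / 6561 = 0.48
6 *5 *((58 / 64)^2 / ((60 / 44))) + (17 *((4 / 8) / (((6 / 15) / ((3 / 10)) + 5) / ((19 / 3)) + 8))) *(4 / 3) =267185 / 13824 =19.33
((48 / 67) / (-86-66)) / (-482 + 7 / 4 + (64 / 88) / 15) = 3960 / 403455709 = 0.00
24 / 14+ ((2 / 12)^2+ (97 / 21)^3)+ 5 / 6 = 3746095 / 37044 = 101.13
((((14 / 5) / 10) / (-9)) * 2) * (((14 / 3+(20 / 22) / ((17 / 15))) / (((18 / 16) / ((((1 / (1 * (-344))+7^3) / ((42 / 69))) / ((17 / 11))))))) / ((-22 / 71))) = 295570050802 / 830434275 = 355.92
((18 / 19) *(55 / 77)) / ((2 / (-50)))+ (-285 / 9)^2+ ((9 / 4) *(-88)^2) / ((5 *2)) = 16328639 / 5985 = 2728.26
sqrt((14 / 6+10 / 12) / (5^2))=sqrt(114) / 30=0.36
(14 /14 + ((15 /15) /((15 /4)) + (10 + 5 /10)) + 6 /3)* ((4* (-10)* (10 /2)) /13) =-8260 /39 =-211.79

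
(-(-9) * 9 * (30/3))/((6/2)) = 270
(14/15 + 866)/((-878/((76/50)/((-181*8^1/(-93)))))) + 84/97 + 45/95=45517019473/36610734250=1.24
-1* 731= -731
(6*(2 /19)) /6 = 2 /19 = 0.11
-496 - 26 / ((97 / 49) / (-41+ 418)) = -528410 / 97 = -5447.53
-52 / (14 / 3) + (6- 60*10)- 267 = -6105 / 7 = -872.14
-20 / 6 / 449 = -10 / 1347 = -0.01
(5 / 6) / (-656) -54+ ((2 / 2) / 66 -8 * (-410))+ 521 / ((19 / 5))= 2766582523 / 822624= 3363.12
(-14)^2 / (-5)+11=-141 / 5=-28.20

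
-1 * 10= -10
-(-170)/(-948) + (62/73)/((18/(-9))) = -20899/34602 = -0.60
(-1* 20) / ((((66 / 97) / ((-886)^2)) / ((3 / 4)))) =-190361530 / 11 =-17305593.64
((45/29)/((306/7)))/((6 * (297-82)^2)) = 7/54693420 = 0.00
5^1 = 5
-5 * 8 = -40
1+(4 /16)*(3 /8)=35 /32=1.09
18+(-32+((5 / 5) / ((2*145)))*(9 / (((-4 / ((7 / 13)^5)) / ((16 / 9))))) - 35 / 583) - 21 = -35.06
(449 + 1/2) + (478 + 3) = 1861/2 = 930.50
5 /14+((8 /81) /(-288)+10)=211403 /20412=10.36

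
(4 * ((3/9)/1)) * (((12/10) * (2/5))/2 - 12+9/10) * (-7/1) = 2534/25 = 101.36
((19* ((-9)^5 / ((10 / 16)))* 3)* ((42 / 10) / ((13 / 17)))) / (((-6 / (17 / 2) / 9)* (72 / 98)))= 333640962711 / 650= 513293788.79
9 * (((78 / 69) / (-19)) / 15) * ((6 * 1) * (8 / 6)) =-624 / 2185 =-0.29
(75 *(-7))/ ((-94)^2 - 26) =-105/ 1762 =-0.06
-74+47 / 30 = -2173 / 30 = -72.43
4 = 4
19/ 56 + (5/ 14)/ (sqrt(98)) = 5* sqrt(2)/ 196 + 19/ 56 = 0.38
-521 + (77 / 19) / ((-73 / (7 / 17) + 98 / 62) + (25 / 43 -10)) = -17100142198 / 32820391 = -521.02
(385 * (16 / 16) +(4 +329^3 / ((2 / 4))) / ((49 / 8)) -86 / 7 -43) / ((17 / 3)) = 2052089.36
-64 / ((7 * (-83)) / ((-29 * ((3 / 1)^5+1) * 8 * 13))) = -47097856 / 581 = -81063.44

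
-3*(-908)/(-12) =-227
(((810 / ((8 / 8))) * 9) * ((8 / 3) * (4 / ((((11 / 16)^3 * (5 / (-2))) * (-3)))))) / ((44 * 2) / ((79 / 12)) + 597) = 1118306304 / 21393163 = 52.27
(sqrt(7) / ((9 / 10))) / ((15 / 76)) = 152 * sqrt(7) / 27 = 14.89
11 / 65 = 0.17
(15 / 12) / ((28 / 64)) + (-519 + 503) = -92 / 7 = -13.14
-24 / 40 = -3 / 5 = -0.60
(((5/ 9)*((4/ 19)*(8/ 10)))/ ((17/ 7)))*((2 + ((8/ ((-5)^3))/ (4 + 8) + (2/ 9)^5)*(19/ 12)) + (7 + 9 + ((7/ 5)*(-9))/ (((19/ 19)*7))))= 40158124888/ 64370791125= 0.62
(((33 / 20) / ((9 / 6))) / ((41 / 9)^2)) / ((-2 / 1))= -891 / 33620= -0.03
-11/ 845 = -0.01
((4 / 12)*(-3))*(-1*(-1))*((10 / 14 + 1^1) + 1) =-19 / 7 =-2.71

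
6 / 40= 3 / 20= 0.15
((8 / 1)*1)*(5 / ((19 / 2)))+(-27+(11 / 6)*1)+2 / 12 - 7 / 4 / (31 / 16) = -12777 / 589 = -21.69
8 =8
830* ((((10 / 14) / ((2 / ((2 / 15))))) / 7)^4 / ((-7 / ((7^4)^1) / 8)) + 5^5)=3531045649610 / 1361367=2593750.00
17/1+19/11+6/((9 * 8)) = 2483/132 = 18.81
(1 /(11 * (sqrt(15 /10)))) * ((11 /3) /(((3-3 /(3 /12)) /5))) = -5 * sqrt(6) /81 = -0.15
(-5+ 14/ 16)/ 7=-33/ 56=-0.59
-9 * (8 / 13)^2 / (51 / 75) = -14400 / 2873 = -5.01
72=72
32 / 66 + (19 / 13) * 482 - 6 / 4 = 603557 / 858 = 703.45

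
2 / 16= 0.12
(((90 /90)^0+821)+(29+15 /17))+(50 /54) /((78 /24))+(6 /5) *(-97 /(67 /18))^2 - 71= 213764164957 /133929315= 1596.10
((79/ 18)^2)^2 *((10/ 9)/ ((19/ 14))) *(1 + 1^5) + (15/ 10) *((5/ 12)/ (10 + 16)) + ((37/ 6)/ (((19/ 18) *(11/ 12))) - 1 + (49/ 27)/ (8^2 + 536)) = 39335590384439/ 64174453200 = 612.95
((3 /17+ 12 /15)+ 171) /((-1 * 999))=-14618 /84915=-0.17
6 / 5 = 1.20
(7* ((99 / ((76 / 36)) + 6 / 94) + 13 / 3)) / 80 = 961877 / 214320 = 4.49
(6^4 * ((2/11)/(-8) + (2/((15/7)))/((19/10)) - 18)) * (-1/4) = 1187163/209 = 5680.21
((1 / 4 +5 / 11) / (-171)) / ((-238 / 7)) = 31 / 255816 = 0.00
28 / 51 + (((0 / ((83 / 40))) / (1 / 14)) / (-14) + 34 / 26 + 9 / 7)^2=7.27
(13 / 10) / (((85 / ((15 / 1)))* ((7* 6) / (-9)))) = -117 / 2380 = -0.05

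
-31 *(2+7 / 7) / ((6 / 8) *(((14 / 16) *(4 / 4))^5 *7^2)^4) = -142962266571249025024 / 459986536544739960976801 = -0.00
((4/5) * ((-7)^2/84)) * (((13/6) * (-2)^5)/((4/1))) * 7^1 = -2548/45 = -56.62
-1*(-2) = 2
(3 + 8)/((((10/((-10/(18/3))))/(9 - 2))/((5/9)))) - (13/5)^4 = -1782919/33750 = -52.83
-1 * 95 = -95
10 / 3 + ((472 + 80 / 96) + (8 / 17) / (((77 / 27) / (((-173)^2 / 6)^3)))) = 160852523732347 / 7854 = 20480331516.72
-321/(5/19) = -6099/5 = -1219.80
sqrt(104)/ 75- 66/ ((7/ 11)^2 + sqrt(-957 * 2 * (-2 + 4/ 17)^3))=-2956896360 * sqrt(27115)/ 756605801887 + 1922525682/ 756605801887 + 2 * sqrt(26)/ 75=-0.51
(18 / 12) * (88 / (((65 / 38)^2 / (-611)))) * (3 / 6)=-4479288 / 325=-13782.42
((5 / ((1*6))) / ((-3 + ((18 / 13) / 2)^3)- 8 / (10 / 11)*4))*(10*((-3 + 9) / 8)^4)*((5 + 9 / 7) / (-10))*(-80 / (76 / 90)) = -3670363125 / 885209696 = -4.15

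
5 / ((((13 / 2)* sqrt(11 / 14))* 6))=5* sqrt(154) / 429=0.14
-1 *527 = -527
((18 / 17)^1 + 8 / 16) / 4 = 53 / 136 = 0.39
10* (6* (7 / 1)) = 420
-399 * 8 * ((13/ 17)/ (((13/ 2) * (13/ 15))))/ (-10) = 9576/ 221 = 43.33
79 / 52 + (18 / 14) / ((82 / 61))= 36947 / 14924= 2.48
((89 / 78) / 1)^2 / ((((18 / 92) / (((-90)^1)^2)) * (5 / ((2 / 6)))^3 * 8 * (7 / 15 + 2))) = 182183 / 225108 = 0.81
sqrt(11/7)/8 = sqrt(77)/56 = 0.16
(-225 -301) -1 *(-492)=-34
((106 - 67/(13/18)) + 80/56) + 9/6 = 2941/182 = 16.16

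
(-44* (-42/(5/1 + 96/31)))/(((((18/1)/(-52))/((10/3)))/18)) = -9929920/251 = -39561.43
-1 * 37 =-37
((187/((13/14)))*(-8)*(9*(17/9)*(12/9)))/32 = -44506/39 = -1141.18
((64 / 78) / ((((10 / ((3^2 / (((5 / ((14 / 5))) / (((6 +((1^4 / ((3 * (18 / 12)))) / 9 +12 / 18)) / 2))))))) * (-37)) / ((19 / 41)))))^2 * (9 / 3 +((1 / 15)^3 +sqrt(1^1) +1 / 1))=0.00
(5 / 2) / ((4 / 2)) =5 / 4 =1.25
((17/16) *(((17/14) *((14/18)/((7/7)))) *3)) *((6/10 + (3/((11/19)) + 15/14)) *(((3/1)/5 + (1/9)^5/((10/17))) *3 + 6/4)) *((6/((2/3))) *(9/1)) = 82550610539/14968800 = 5514.84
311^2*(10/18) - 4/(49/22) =23695853/441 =53732.09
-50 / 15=-10 / 3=-3.33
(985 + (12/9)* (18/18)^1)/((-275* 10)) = -269/750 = -0.36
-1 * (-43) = 43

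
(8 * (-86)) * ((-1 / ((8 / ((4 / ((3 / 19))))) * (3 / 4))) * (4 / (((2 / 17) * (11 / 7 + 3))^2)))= 11569537 / 288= 40172.00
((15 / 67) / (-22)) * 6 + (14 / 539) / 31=-9631 / 159929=-0.06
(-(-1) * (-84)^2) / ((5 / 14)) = 98784 / 5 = 19756.80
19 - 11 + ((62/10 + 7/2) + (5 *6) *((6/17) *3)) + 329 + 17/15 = 38719/102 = 379.60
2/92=1/46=0.02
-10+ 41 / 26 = -219 / 26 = -8.42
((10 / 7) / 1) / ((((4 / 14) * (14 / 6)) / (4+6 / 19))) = 1230 / 133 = 9.25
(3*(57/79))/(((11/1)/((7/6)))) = 399/1738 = 0.23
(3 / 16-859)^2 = 188815081 / 256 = 737558.91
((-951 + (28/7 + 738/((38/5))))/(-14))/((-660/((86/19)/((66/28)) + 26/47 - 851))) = 9176919043/117581310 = 78.05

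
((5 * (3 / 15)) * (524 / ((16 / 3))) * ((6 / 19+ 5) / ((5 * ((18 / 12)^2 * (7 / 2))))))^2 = 700237444 / 3980025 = 175.94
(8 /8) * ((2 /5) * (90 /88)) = 9 /22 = 0.41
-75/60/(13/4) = -5/13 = -0.38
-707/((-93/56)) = 39592/93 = 425.72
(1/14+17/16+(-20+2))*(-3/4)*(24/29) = 17001/1624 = 10.47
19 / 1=19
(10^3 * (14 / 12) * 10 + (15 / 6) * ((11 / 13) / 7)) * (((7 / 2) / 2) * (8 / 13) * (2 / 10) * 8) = 20103.08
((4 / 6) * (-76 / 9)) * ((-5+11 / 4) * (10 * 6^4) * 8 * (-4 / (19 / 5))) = -1382400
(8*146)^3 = 1593413632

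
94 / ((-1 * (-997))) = 94 / 997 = 0.09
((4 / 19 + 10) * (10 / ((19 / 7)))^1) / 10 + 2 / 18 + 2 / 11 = 144911 / 35739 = 4.05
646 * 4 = 2584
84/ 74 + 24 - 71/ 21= 16903/ 777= 21.75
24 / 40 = 3 / 5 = 0.60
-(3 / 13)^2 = -9 / 169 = -0.05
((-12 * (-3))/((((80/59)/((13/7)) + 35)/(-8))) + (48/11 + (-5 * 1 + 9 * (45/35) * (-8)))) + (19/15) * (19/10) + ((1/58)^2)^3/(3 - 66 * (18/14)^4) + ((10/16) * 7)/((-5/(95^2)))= -249509040933309290678701/31205260365440145600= -7995.74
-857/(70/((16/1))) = -6856/35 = -195.89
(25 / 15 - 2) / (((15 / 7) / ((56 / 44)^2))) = -1372 / 5445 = -0.25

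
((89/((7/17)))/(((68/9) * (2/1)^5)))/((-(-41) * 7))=801/257152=0.00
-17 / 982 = -0.02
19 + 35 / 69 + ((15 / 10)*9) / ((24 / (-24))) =829 / 138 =6.01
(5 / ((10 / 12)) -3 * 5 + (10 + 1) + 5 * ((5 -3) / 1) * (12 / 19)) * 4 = 632 / 19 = 33.26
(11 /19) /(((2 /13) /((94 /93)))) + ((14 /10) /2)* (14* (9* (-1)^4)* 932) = 726291809 /8835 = 82206.20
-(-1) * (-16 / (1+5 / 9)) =-72 / 7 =-10.29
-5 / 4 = -1.25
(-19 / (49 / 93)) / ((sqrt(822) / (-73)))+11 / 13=92.66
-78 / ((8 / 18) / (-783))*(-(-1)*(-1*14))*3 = -5771493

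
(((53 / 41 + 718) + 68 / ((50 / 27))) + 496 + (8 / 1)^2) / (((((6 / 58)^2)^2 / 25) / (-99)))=-10494665891083 / 369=-28440828973.12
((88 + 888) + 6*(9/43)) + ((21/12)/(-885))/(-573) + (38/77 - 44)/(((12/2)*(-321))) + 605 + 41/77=379147863376573/239540850780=1582.81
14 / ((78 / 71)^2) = 35287 / 3042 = 11.60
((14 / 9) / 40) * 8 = 0.31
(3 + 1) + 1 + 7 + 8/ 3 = 44/ 3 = 14.67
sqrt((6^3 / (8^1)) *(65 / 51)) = 5.87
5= 5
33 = 33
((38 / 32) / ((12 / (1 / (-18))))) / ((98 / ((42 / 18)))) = -19 / 145152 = -0.00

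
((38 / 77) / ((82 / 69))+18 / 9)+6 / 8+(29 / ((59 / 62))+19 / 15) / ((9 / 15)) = 375957749 / 6705468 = 56.07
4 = 4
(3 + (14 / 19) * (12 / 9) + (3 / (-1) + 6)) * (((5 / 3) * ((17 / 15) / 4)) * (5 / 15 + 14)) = 145469 / 3078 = 47.26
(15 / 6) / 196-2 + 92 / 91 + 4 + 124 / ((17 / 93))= 59029025 / 86632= 681.38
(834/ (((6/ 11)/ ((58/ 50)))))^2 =1966124281/ 625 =3145798.85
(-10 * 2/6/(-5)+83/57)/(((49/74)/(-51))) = -152218/931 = -163.50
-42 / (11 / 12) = -504 / 11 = -45.82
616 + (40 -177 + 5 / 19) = 9106 / 19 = 479.26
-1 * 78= -78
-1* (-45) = 45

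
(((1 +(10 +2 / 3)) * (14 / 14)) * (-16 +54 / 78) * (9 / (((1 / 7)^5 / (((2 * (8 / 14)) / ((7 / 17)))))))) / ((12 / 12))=-974709960 / 13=-74977689.23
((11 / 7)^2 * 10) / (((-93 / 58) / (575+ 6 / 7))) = -282895580 / 31899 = -8868.48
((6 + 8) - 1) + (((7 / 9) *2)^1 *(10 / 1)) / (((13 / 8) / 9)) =1289 / 13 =99.15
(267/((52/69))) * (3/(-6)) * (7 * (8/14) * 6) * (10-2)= -442152/13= -34011.69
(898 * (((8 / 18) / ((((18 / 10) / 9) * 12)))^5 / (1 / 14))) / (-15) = -7857500 / 43046721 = -0.18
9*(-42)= -378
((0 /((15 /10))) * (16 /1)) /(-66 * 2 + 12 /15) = 0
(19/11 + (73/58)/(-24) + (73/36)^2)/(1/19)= 22727477/206712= 109.95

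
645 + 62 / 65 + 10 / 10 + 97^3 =59365797 / 65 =913319.95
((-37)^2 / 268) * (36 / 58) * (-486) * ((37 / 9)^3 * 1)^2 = -3512479453921 / 472149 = -7439345.32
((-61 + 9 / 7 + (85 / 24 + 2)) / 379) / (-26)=9101 / 1655472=0.01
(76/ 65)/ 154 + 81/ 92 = 408901/ 460460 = 0.89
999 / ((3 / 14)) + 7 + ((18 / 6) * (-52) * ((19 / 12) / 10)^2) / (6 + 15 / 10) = 42016307 / 9000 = 4668.48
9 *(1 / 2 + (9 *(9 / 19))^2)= 121347 / 722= 168.07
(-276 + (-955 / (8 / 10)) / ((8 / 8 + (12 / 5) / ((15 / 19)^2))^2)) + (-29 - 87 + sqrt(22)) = -5859621623 / 13235044 + sqrt(22) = -438.04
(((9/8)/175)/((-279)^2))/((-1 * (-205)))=1/2482263000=0.00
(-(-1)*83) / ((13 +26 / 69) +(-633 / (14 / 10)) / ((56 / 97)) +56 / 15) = -11224920 / 103602749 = -0.11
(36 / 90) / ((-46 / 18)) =-18 / 115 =-0.16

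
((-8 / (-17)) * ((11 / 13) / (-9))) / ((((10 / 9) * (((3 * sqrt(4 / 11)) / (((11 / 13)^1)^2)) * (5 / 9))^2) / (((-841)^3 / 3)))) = 3161297392122243 / 788997625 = 4006726.12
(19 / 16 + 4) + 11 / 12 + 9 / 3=437 / 48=9.10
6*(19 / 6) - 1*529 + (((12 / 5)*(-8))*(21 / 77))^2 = -1459806 / 3025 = -482.58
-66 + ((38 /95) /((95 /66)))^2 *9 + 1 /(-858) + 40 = -4898919997 /193586250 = -25.31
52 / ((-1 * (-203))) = 52 / 203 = 0.26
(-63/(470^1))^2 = 3969/220900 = 0.02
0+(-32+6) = -26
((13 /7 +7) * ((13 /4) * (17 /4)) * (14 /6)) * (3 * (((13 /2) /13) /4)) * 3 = 20553 /64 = 321.14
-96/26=-48/13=-3.69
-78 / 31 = -2.52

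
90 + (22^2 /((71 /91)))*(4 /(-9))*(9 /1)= -169786 /71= -2391.35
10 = 10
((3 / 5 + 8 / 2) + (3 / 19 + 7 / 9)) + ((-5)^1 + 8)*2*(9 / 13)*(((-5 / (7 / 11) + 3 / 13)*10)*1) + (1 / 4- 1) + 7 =-305.00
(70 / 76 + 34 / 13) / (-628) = -1747 / 310232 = -0.01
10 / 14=5 / 7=0.71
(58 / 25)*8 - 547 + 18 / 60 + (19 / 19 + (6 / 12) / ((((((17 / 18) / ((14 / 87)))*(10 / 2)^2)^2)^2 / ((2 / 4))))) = -24327847216868184557 / 46150637813281250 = -527.14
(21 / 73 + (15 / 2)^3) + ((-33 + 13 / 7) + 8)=1631193 / 4088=399.02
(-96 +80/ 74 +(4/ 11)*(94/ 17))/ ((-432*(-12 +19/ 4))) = -160708/ 5417577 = -0.03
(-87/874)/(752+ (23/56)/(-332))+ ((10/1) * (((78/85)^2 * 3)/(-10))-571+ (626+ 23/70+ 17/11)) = 4246634513470847/78138306319150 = 54.35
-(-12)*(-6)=-72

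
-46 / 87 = -0.53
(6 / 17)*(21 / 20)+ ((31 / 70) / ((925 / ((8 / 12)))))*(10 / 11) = 2694413 / 7264950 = 0.37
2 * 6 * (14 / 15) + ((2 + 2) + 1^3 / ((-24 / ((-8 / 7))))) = 1601 / 105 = 15.25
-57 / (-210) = 19 / 70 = 0.27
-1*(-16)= 16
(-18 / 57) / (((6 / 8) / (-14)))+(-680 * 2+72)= -24360 / 19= -1282.11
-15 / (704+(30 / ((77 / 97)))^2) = -88935 / 12642116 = -0.01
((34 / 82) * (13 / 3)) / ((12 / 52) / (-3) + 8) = 2873 / 12669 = 0.23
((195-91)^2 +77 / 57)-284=600401 / 57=10533.35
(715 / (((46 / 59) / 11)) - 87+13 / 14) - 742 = 1490803 / 161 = 9259.65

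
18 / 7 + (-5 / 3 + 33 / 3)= 11.90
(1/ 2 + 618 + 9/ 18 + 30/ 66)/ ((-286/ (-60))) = 129.96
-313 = -313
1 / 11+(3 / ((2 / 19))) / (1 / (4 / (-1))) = -1253 / 11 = -113.91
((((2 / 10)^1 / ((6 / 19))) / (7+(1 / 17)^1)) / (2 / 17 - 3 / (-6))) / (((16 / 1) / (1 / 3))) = 5491 / 1814400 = 0.00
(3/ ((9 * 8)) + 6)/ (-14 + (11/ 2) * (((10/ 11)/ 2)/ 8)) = -290/ 657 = -0.44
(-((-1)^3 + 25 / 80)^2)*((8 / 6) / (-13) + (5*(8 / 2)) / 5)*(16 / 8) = -2299 / 624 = -3.68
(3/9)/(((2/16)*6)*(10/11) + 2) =22/177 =0.12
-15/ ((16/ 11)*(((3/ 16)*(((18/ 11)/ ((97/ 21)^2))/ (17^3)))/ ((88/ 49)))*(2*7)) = -615273610270/ 1361367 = -451952.79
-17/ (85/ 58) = -58/ 5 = -11.60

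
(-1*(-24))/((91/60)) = 1440/91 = 15.82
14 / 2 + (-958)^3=-879217905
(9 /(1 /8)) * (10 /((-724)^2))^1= 45 /32761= 0.00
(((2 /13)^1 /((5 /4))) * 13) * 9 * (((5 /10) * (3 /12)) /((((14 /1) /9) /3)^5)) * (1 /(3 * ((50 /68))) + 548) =26338.49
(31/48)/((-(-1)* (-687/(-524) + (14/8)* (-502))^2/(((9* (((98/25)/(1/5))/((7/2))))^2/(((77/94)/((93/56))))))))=251135927388/58100725267475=0.00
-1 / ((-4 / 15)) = 15 / 4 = 3.75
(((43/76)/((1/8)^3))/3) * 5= 27520/57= 482.81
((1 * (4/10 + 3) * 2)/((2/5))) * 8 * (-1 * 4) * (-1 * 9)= 4896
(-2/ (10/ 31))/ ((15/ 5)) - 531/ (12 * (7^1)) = -3523/ 420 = -8.39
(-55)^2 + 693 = 3718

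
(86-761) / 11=-675 / 11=-61.36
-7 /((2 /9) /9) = -567 /2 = -283.50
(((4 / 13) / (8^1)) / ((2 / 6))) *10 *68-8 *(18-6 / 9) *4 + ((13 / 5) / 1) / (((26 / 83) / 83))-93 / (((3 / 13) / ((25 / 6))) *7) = -37109 / 1365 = -27.19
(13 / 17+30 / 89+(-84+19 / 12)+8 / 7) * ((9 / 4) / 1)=-30567669 / 169456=-180.39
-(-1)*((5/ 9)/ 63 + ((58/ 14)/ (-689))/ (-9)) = 3706/ 390663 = 0.01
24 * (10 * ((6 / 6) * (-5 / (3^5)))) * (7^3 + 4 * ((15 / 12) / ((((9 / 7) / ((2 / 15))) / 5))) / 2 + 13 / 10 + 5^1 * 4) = -3948440 / 2187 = -1805.41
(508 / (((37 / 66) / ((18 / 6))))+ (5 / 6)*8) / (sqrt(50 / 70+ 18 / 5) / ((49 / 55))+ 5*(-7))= -8896970327 / 113759571-40760797*sqrt(5285) / 568797855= -83.42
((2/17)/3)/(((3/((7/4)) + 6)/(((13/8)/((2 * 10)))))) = 91/220320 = 0.00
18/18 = 1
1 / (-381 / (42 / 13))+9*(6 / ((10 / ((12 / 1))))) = 534854 / 8255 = 64.79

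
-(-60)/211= 60/211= 0.28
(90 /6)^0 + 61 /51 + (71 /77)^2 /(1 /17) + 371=117217204 /302379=387.65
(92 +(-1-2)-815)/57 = -242/19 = -12.74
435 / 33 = 145 / 11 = 13.18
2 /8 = 1 /4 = 0.25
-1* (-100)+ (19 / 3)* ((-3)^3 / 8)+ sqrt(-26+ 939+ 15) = 4* sqrt(58)+ 629 / 8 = 109.09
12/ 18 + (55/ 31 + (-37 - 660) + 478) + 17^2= 6737/ 93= 72.44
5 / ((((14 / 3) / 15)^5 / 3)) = 2767921875 / 537824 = 5146.52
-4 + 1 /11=-43 /11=-3.91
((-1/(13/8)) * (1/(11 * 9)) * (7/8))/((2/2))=-7/1287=-0.01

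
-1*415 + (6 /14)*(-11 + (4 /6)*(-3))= -2944 /7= -420.57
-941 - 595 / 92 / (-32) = -2769709 / 2944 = -940.80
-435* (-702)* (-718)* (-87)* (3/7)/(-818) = -28612863630/2863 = -9994014.54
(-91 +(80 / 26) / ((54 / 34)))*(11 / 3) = -343871 / 1053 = -326.56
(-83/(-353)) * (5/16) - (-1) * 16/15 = 96593/84720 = 1.14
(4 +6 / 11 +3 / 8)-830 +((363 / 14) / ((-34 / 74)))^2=2940431015 / 1246168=2359.58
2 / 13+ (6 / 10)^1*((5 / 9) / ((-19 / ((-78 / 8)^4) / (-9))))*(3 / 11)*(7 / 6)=631783409 / 1391104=454.16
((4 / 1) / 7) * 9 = 36 / 7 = 5.14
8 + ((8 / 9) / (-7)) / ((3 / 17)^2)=2224 / 567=3.92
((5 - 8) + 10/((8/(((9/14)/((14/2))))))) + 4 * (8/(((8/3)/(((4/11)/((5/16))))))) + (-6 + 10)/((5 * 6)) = 725177/64680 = 11.21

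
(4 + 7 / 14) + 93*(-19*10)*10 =-353391 / 2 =-176695.50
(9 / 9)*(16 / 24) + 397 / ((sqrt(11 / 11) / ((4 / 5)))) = 4774 / 15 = 318.27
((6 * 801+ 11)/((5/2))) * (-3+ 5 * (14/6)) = 250484/15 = 16698.93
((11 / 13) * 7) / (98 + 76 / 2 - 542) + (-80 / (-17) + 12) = 213949 / 12818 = 16.69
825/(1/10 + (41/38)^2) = 5956500/9127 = 652.62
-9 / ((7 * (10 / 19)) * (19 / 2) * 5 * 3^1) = -3 / 175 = -0.02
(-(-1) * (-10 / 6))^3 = -125 / 27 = -4.63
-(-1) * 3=3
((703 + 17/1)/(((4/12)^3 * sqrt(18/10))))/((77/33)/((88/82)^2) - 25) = -37635840 * sqrt(5)/133433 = -630.70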